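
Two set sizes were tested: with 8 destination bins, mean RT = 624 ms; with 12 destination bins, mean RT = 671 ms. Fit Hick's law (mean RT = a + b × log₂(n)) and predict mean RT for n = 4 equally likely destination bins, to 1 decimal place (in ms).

Solve the two-equation system in a and b:
  b = (671 − 624) / (log₂ 12 − log₂ 8) = 47 / (3.5850 − 3) = 80.347 ms/bit
  a = 624 − 80.347 × 3 = 382.959 ms
Then RT(4) = 382.959 + 80.347 × log₂ 4 = 382.959 + 80.347 × 2 ≈ 543.653 ms.

543.7 ms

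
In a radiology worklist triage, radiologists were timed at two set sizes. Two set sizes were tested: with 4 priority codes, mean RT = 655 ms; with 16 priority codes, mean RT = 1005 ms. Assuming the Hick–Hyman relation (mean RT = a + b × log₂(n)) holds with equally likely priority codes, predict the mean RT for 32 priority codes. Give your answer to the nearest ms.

With log₂ n on the abscissa the relation is linear; from the two conditions:
  b = (1005 − 655) / (log₂ 16 − log₂ 4) = 350 / (4 − 2) = 175 ms/bit
  a = 655 − 175 × 2 = 305 ms
Then RT(32) = 305 + 175 × log₂ 32 = 305 + 175 × 5 ≈ 1180.000 ms.

1180 ms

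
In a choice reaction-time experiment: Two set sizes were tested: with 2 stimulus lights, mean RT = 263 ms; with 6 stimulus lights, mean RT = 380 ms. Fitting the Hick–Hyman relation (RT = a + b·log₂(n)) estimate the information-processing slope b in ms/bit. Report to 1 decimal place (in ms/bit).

73.8 ms/bit

Slope: b = (380 − 263) / (log₂ 6 − log₂ 2) = 117/1.5850 = 73.819 ms/bit.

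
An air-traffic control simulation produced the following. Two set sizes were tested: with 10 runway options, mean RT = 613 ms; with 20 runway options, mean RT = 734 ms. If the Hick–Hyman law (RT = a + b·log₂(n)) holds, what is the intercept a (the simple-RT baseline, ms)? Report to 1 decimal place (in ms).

Slope: b = (734 − 613) / (log₂ 20 − log₂ 10) = 121/1.0000 = 121.000 ms/bit.
Intercept: a = 613 − 121.000·log₂(10) = 211.047 ms.

211.0 ms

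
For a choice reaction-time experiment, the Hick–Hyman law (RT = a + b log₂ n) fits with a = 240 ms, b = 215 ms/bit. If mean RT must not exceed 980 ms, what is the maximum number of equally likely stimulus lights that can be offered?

10

Set 240 + 215·log₂ n ≤ 980 → log₂ n ≤ (980 − 240)/215 = 3.4419.
So n ≤ 2^3.4419 = 10.867; the largest integer n is 10.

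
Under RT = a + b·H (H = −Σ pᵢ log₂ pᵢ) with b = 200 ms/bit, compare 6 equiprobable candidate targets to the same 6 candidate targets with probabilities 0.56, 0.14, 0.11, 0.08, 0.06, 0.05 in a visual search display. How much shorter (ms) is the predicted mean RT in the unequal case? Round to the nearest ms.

124 ms

The RT saving is b·ΔH. Equiprobable H₀ = log₂(6) = 2.5850 bits; with the given probabilities H = 1.9670 bits.
b·(H₀ − H) = 200 × (2.5850 − 1.9670) = 123.60 ms.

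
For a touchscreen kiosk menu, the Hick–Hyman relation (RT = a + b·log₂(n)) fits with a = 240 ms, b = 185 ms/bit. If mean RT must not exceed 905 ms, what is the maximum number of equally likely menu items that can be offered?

185·log₂ n ≤ 905 − 240 = 665, giving log₂ n ≤ 3.5946 and n ≤ 12.080. The largest whole number is 12.

12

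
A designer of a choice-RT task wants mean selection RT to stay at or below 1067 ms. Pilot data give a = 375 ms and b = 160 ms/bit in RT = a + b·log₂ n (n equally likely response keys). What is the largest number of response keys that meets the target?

160·log₂ n ≤ 1067 − 375 = 692, giving log₂ n ≤ 4.3250 and n ≤ 20.043. The largest whole number is 20.

20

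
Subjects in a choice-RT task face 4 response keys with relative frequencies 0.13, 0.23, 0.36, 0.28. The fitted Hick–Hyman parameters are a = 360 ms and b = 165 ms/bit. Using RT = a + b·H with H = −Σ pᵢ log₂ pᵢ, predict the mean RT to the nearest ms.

676 ms

H = 0.13·log₂(1/0.13) + 0.23·log₂(1/0.23) + 0.36·log₂(1/0.36) + 0.28·log₂(1/0.28) = 1.9151 bits.
RT = 360 + 165 × 1.9151 = 676.00 ms.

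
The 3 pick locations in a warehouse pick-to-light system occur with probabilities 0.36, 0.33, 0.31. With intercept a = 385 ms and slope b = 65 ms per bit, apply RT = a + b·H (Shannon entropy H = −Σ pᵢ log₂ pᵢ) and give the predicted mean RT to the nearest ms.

488 ms

H = 0.36·log₂(1/0.36) + 0.33·log₂(1/0.33) + 0.31·log₂(1/0.31) = 1.5822 bits.
RT = 385 + 65 × 1.5822 = 487.85 ms.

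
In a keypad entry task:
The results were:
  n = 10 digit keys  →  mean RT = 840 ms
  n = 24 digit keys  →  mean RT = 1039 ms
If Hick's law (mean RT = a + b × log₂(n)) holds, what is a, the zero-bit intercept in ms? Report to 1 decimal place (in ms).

b = (RT₂ − RT₁)/(log₂ n₂ − log₂ n₁) = (1039 − 840)/(4.5850 − 3.3219) = 157.557 ms/bit.
a = RT₁ − b·log₂ n₁ = 840 − 157.557 × 3.3219 = 316.607 ms.

316.6 ms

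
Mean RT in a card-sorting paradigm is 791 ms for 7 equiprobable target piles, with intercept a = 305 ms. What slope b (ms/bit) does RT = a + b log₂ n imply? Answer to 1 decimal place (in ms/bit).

b = (791 − 305) / log₂(7) = 486 / 2.8074 = 173.117 ms/bit.

173.1 ms/bit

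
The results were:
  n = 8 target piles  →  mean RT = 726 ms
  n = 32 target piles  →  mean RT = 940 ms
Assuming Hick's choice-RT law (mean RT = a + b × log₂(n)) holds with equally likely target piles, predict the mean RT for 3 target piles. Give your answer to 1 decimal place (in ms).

Solve the two-equation system in a and b:
  b = (940 − 726) / (log₂ 32 − log₂ 8) = 214 / (5 − 3) = 107.000 ms/bit
  a = 726 − 107.000 × 3 = 405.000 ms
Then RT(3) = 405.000 + 107.000 × log₂ 3 = 405.000 + 107.000 × 1.5850 ≈ 574.591 ms.

574.6 ms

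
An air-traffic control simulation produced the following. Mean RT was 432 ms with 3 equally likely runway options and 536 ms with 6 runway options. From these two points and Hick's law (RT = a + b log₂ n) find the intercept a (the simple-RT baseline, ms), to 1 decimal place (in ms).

The slope on a log₂ axis is (536 − 432) / (2.5850 − 1.5850) = 104.000 ms/bit.
Intercept: a = 432 − 104.000·log₂(3) = 267.164 ms.

267.2 ms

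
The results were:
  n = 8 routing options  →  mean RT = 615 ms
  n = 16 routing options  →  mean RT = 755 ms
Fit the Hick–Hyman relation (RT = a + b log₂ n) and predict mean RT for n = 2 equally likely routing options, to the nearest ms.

With log₂ n on the abscissa the relation is linear; from the two conditions:
  b = (755 − 615) / (log₂ 16 − log₂ 8) = 140 / (4 − 3) = 140 ms/bit
  a = 615 − 140 × 3 = 195 ms
Then RT(2) = 195 + 140 × log₂ 2 = 195 + 140 × 1 ≈ 335.000 ms.

335 ms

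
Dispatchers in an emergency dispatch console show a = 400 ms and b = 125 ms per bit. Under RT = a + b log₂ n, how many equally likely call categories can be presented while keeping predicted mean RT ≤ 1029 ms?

32

125·log₂ n ≤ 1029 − 400 = 629, giving log₂ n ≤ 5.0320 and n ≤ 32.718. The largest whole number is 32.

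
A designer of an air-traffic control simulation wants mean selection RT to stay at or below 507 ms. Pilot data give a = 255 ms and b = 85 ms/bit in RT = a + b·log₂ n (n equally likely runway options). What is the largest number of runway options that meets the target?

Set 255 + 85·log₂ n ≤ 507 → log₂ n ≤ (507 − 255)/85 = 2.9647.
So n ≤ 2^2.9647 = 7.807; the largest integer n is 7.

7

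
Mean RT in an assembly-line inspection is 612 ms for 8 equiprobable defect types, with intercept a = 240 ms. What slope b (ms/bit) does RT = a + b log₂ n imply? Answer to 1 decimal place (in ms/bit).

log₂(8) = 3 bits.
b = (RT − a)/log₂ n = (612 − 240) / 3 = 124.000 ms/bit.

124.0 ms/bit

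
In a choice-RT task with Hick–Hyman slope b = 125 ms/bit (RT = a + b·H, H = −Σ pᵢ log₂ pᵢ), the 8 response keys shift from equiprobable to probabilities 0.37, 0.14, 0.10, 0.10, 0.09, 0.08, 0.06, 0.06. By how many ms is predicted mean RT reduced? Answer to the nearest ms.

The RT saving is b·ΔH. Equiprobable H₀ = log₂(8) = 3.0000 bits; with the given probabilities H = 2.6835 bits.
b·(H₀ − H) = 125 × (3.0000 − 2.6835) = 39.57 ms.

40 ms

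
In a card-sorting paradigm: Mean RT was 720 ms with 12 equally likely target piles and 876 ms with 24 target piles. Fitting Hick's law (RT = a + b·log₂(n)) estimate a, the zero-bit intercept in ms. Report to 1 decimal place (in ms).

160.7 ms

The slope on a log₂ axis is (876 − 720) / (4.5850 − 3.5850) = 156.000 ms/bit.
a = RT₁ − b·log₂ n₁ = 720 − 156.000 × 3.5850 = 160.746 ms.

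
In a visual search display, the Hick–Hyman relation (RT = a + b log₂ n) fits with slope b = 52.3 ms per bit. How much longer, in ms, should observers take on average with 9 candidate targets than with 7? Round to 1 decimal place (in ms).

19.0 ms

The intercept a cancels: ΔRT = b·(log₂ n₂ − log₂ n₁) = b·log₂(n₂/n₁).
log₂(9) − log₂(7) = 3.1699 − 2.8074 = 0.3626.
ΔRT = 52.3 × 0.3626 = 18.962 ms.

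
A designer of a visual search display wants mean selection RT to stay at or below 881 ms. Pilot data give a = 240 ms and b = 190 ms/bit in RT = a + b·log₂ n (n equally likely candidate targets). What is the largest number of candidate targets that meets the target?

10

190·log₂ n ≤ 881 − 240 = 641, giving log₂ n ≤ 3.3737 and n ≤ 10.365. The largest whole number is 10.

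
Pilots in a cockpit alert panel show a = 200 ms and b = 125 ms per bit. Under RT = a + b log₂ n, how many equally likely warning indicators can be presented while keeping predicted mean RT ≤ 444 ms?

3

125·log₂ n ≤ 444 − 200 = 244, giving log₂ n ≤ 1.9520 and n ≤ 3.869. The largest whole number is 3.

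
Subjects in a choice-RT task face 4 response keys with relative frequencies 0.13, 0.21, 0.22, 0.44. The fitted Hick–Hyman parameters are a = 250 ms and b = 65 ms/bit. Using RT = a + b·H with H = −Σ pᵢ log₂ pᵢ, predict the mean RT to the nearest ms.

371 ms

Entropy contributions −pᵢ log₂ pᵢ: 0.3826, 0.4728, 0.4806, 0.5211; sum H = 1.8572 bits.
RT = a + bH = 250 + 65·1.8572 = 370.72 ms.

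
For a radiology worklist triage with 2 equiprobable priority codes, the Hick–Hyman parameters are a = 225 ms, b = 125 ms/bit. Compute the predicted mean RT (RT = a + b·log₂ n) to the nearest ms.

350 ms

log₂(2) = 1 bits, so RT = 225 + 125 × 1 ≈ 350.000 ms.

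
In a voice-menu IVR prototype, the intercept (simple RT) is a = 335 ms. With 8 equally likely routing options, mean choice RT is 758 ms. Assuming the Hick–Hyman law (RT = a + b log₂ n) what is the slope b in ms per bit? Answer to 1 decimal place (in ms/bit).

141.0 ms/bit

log₂(8) = 3 bits.
b = (RT − a)/log₂ n = (758 − 335) / 3 = 141.000 ms/bit.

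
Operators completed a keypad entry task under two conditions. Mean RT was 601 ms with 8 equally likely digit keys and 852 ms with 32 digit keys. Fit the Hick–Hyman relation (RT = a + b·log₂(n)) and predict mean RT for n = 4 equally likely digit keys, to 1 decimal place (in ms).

475.5 ms

Fit slope and intercept:
  b = (852 − 601) / (log₂ 32 − log₂ 8) = 251 / (5 − 3) = 125.500 ms/bit
  a = 601 − 125.500 × 3 = 224.500 ms
Then RT(4) = 224.500 + 125.500 × log₂ 4 = 224.500 + 125.500 × 2 ≈ 475.500 ms.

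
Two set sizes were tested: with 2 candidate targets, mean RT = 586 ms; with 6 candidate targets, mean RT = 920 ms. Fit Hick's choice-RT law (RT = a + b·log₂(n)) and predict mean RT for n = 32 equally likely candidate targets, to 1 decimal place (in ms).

Fit slope and intercept:
  b = (920 − 586) / (log₂ 6 − log₂ 2) = 334 / (2.5850 − 1) = 210.731 ms/bit
  a = 586 − 210.731 × 1 = 375.269 ms
Then RT(32) = 375.269 + 210.731 × log₂ 32 = 375.269 + 210.731 × 5 ≈ 1428.922 ms.

1428.9 ms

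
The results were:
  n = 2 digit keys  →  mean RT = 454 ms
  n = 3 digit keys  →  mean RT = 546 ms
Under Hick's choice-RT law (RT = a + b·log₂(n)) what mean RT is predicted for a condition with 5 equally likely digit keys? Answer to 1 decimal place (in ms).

661.9 ms

Fit slope and intercept:
  b = (546 − 454) / (log₂ 3 − log₂ 2) = 92 / (1.5850 − 1) = 157.275 ms/bit
  a = 454 − 157.275 × 1 = 296.725 ms
Then RT(5) = 296.725 + 157.275 × log₂ 5 = 296.725 + 157.275 × 2.3219 ≈ 661.906 ms.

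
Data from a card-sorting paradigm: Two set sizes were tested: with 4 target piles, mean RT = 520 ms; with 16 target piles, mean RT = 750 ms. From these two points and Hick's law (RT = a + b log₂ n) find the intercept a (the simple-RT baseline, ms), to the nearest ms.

Slope: b = (750 − 520) / (log₂ 16 − log₂ 4) = 230/2.0000 = 115 ms/bit.
a = RT₁ − b·log₂ n₁ = 520 − 115 × 2 = 290.000 ms.

290 ms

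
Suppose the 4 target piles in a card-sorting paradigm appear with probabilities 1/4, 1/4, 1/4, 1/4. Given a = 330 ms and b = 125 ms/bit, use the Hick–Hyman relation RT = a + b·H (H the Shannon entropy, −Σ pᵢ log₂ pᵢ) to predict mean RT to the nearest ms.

580 ms

H = −Σ pᵢ log₂ pᵢ = 0.25·2 + 0.25·2 + 0.25·2 + 0.25·2 = 2.000 bits.
RT = 330 + 125 × 2.000 = 580.00 ms.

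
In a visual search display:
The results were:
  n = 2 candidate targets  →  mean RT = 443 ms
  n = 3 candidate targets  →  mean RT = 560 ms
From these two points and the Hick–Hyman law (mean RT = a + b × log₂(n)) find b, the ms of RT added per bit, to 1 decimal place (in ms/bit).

200.0 ms/bit

The slope on a log₂ axis is (560 − 443) / (1.5850 − 1) = 200.013 ms/bit.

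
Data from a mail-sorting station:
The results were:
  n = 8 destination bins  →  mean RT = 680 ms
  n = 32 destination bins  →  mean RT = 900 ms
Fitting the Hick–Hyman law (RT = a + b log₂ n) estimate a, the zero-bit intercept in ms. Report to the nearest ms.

350 ms

The slope on a log₂ axis is (900 − 680) / (5 − 3) = 110 ms/bit.
Intercept: a = 680 − 110·log₂(8) = 350.000 ms.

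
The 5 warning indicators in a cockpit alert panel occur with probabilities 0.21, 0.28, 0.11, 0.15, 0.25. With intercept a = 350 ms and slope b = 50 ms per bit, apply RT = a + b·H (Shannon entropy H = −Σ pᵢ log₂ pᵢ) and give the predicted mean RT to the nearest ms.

H = 0.21·log₂(1/0.21) + 0.28·log₂(1/0.28) + 0.11·log₂(1/0.11) + 0.15·log₂(1/0.15) + 0.25·log₂(1/0.25) = 2.2479 bits.
RT = 350 + 50 × 2.2479 = 462.39 ms.

462 ms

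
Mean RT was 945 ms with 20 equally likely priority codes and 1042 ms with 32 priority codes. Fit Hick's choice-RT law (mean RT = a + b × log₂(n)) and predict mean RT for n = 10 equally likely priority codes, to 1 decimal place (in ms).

801.9 ms

RT is linear in log₂ n, so two points fix the line:
  b = (1042 − 945) / (log₂ 32 − log₂ 20) = 97 / (5 − 4.3219) = 143.053 ms/bit
  a = 945 − 143.053 × 4.3219 = 326.737 ms
Then RT(10) = 326.737 + 143.053 × log₂ 10 = 326.737 + 143.053 × 3.3219 ≈ 801.947 ms.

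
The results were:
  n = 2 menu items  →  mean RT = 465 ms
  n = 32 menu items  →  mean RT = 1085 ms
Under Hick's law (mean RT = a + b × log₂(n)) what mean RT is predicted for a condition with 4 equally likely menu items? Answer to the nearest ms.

620 ms

With log₂ n on the abscissa the relation is linear; from the two conditions:
  b = (1085 − 465) / (log₂ 32 − log₂ 2) = 620 / (5 − 1) = 155 ms/bit
  a = 465 − 155 × 1 = 310 ms
Then RT(4) = 310 + 155 × log₂ 4 = 310 + 155 × 2 ≈ 620.000 ms.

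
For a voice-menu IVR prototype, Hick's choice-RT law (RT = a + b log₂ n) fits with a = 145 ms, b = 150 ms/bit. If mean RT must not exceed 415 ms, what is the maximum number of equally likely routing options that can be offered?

3

150·log₂ n ≤ 415 − 145 = 270, giving log₂ n ≤ 1.8000 and n ≤ 3.482. The largest whole number is 3.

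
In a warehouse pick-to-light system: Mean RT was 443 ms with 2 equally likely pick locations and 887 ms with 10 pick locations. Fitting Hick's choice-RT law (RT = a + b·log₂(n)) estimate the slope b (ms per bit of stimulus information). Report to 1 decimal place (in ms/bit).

The slope on a log₂ axis is (887 − 443) / (3.3219 − 1) = 191.220 ms/bit.

191.2 ms/bit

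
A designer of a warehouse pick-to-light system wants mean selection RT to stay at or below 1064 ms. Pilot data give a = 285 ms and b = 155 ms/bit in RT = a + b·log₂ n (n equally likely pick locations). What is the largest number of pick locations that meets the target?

32

155·log₂ n ≤ 1064 − 285 = 779, giving log₂ n ≤ 5.0258 and n ≤ 32.578. The largest whole number is 32.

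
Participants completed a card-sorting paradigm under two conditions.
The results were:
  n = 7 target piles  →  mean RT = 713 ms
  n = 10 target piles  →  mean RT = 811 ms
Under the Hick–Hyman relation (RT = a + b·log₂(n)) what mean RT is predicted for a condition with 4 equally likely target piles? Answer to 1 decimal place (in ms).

RT is linear in log₂ n, so two points fix the line:
  b = (811 − 713) / (log₂ 10 − log₂ 7) = 98 / (3.3219 − 2.8074) = 190.449 ms/bit
  a = 713 − 190.449 × 2.8074 = 178.342 ms
Then RT(4) = 178.342 + 190.449 × log₂ 4 = 178.342 + 190.449 × 2 ≈ 559.240 ms.

559.2 ms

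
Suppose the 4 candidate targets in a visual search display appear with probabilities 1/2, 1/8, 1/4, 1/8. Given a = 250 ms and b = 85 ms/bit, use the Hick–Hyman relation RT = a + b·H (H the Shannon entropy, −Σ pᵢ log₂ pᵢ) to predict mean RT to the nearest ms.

Each term −pᵢ log₂ pᵢ: 0.5·1 + 0.125·3 + 0.25·2 + 0.125·3; summed, H = 1.750 bits.
Mean RT = a + bH = 250 + 85·1.750 = 398.75 ms.

399 ms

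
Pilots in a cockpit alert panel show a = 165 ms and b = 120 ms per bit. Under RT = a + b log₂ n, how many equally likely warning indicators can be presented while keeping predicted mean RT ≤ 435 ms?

4

120·log₂ n ≤ 435 − 165 = 270, giving log₂ n ≤ 2.2500 and n ≤ 4.757. The largest whole number is 4.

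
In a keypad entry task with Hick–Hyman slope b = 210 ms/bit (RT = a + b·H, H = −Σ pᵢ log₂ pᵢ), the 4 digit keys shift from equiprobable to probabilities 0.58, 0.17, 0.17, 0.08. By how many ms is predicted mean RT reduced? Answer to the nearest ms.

81 ms

The RT saving is b·ΔH. Equiprobable H₀ = log₂(4) = 2.0000 bits; with the given probabilities H = 1.6165 bits.
b·(H₀ − H) = 210 × (2.0000 − 1.6165) = 80.54 ms.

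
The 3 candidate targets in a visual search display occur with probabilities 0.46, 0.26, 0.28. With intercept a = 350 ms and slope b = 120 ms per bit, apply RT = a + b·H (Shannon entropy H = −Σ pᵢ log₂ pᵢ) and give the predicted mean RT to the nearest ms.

H = 0.46·log₂(1/0.46) + 0.26·log₂(1/0.26) + 0.28·log₂(1/0.28) = 1.5348 bits.
RT = 350 + 120 × 1.5348 = 534.18 ms.

534 ms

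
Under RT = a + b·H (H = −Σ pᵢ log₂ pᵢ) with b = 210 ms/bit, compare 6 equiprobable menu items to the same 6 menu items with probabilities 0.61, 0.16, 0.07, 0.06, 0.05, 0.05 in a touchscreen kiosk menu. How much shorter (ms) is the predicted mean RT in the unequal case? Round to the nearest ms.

164 ms

Equiprobable entropy H₀ = log₂ 6 = 2.5850 bits.
Skewed entropy H = −Σ pᵢ log₂ pᵢ = 1.8023 bits.
ΔRT = b·(H₀ − H) = 210 × 0.7827 = 164.36 ms.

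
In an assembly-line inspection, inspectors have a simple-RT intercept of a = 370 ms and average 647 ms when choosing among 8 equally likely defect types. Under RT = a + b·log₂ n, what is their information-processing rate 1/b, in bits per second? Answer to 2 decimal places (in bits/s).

Choice component = 647 − 370 = 277 ms over log₂(8) = 3 bits.
b = 277 / 3 = 92.333 ms/bit, so 1/b = 10.830 bits/s.

10.83 bits/s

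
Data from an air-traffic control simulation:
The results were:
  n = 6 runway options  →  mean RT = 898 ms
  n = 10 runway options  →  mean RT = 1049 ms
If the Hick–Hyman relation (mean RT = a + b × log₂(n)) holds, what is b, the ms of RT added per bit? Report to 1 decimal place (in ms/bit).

204.9 ms/bit

b = (RT₂ − RT₁)/(log₂ n₂ − log₂ n₁) = (1049 − 898)/(3.3219 − 2.5850) = 204.894 ms/bit.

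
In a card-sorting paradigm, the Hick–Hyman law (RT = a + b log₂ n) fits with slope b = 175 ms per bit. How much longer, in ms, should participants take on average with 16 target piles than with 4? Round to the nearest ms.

The intercept a cancels: ΔRT = b·(log₂ n₂ − log₂ n₁) = b·log₂(n₂/n₁).
log₂(16) − log₂(4) = log₂(16/4) = log₂(4) = 2.
ΔRT = 175 × 2.0000 = 350.000 ms.

350 ms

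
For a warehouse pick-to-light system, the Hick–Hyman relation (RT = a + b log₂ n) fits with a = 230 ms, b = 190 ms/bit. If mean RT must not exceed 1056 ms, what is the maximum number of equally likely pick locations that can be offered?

190·log₂ n ≤ 1056 − 230 = 826, giving log₂ n ≤ 4.3474 and n ≤ 20.356. The largest whole number is 20.

20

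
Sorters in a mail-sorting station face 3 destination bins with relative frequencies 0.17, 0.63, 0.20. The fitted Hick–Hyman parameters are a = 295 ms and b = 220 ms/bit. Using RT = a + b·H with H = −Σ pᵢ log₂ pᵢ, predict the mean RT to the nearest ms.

585 ms

H = 0.17·log₂(1/0.17) + 0.63·log₂(1/0.63) + 0.20·log₂(1/0.20) = 1.3189 bits.
RT = 295 + 220 × 1.3189 = 585.16 ms.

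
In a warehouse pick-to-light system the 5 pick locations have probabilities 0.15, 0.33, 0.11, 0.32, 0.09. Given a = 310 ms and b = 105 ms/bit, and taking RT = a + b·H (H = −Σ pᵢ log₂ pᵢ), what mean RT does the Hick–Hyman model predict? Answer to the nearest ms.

H = 0.15·log₂(1/0.15) + 0.33·log₂(1/0.33) + 0.11·log₂(1/0.11) + 0.32·log₂(1/0.32) + 0.09·log₂(1/0.09) = 2.1273 bits.
RT = 310 + 105 × 2.1273 = 533.37 ms.

533 ms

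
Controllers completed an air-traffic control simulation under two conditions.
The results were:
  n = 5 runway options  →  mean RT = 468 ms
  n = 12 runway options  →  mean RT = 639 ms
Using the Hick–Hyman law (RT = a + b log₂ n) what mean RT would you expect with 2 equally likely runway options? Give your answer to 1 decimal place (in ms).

289.0 ms

Solve the two-equation system in a and b:
  b = (639 − 468) / (log₂ 12 − log₂ 5) = 171 / (3.5850 − 2.3219) = 135.388 ms/bit
  a = 468 − 135.388 × 2.3219 = 153.638 ms
Then RT(2) = 153.638 + 135.388 × log₂ 2 = 153.638 + 135.388 × 1 ≈ 289.026 ms.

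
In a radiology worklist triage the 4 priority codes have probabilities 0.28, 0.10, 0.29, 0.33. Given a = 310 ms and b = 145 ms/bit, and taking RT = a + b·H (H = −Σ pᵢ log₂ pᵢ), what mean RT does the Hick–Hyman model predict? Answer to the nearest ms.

584 ms

H = 0.28·log₂(1/0.28) + 0.10·log₂(1/0.10) + 0.29·log₂(1/0.29) + 0.33·log₂(1/0.33) = 1.8921 bits.
RT = 310 + 145 × 1.8921 = 584.36 ms.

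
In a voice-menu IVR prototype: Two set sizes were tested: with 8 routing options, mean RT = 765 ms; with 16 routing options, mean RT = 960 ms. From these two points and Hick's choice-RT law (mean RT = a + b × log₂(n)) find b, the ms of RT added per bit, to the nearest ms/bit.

The slope on a log₂ axis is (960 − 765) / (4 − 3) = 195 ms/bit.

195 ms/bit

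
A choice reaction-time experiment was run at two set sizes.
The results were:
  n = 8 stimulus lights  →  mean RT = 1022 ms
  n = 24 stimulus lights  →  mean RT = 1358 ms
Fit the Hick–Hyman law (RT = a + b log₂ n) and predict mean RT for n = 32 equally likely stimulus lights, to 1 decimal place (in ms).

1446.0 ms

Solve the two-equation system in a and b:
  b = (1358 − 1022) / (log₂ 24 − log₂ 8) = 336 / (4.5850 − 3) = 211.992 ms/bit
  a = 1022 − 211.992 × 3 = 386.023 ms
Then RT(32) = 386.023 + 211.992 × log₂ 32 = 386.023 + 211.992 × 5 ≈ 1445.985 ms.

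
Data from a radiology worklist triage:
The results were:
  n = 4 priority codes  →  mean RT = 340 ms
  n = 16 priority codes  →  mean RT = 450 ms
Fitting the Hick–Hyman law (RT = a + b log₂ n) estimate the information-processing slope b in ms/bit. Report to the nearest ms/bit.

55 ms/bit

b = (RT₂ − RT₁)/(log₂ n₂ − log₂ n₁) = (450 − 340)/(4 − 2) = 55 ms/bit.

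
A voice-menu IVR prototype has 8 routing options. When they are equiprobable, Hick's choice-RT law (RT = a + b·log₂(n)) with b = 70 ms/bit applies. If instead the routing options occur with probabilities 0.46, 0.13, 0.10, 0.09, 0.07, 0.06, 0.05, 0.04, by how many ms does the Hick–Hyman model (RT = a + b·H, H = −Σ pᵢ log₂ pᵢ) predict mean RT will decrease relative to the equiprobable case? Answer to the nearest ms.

38 ms

Equiprobable entropy H₀ = log₂ 8 = 3.0000 bits.
Skewed entropy H = −Σ pᵢ log₂ pᵢ = 2.4568 bits.
ΔRT = b·(H₀ − H) = 70 × 0.5432 = 38.03 ms.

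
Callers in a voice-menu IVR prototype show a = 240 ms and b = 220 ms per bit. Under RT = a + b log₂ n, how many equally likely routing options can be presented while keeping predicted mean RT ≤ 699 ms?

4

Set 240 + 220·log₂ n ≤ 699 → log₂ n ≤ (699 − 240)/220 = 2.0864.
So n ≤ 2^2.0864 = 4.247; the largest integer n is 4.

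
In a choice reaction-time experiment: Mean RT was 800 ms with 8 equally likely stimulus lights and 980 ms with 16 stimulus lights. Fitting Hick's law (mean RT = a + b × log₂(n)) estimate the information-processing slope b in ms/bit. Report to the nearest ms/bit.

180 ms/bit

b = (RT₂ − RT₁)/(log₂ n₂ − log₂ n₁) = (980 − 800)/(4 − 3) = 180 ms/bit.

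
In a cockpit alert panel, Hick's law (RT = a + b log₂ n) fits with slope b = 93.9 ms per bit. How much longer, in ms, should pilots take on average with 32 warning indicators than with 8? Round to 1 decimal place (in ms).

187.8 ms

Only the slope matters, since a is common to both: ΔRT = b·log₂(n₂/n₁).
log₂(32) − log₂(8) = log₂(32/8) = log₂(4) = 2.
ΔRT = 93.9 × 2.0000 = 187.800 ms.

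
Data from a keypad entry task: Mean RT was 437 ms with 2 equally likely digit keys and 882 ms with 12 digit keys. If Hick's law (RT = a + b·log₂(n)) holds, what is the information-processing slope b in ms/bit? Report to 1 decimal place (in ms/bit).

Slope: b = (882 − 437) / (log₂ 12 − log₂ 2) = 445/2.5850 = 172.149 ms/bit.

172.1 ms/bit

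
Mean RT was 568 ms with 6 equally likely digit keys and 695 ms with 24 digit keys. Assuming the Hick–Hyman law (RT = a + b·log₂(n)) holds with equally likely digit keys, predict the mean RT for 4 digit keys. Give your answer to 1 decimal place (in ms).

Solve the two-equation system in a and b:
  b = (695 − 568) / (log₂ 24 − log₂ 6) = 127 / (4.5850 − 2.5850) = 63.500 ms/bit
  a = 568 − 63.500 × 2.5850 = 403.855 ms
Then RT(4) = 403.855 + 63.500 × log₂ 4 = 403.855 + 63.500 × 2 ≈ 530.855 ms.

530.9 ms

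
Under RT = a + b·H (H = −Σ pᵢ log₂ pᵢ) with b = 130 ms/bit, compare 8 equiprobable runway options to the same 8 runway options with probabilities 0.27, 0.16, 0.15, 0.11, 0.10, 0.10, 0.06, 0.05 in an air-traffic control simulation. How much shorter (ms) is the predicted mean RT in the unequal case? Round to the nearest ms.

24 ms

The RT saving is b·ΔH. Equiprobable H₀ = log₂(8) = 3.0000 bits; with the given probabilities H = 2.8179 bits.
b·(H₀ − H) = 130 × (3.0000 − 2.8179) = 23.67 ms.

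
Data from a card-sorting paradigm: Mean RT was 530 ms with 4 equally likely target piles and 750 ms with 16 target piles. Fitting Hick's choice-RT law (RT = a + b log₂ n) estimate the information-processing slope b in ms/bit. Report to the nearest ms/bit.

110 ms/bit

Slope: b = (750 − 530) / (log₂ 16 − log₂ 4) = 220/2.0000 = 110 ms/bit.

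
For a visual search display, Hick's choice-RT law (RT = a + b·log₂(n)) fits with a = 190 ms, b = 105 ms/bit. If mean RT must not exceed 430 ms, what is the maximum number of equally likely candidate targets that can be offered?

105·log₂ n ≤ 430 − 190 = 240, giving log₂ n ≤ 2.2857 and n ≤ 4.876. The largest whole number is 4.

4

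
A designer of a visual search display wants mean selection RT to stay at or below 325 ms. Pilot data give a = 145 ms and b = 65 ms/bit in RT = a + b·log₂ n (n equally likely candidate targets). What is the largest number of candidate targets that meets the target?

6

65·log₂ n ≤ 325 − 145 = 180, giving log₂ n ≤ 2.7692 and n ≤ 6.817. The largest whole number is 6.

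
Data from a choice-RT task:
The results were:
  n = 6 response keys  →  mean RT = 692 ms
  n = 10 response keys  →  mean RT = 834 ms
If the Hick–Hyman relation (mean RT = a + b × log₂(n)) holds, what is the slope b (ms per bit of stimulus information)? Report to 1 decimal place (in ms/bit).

192.7 ms/bit

b = (RT₂ − RT₁)/(log₂ n₂ − log₂ n₁) = (834 − 692)/(3.3219 − 2.5850) = 192.682 ms/bit.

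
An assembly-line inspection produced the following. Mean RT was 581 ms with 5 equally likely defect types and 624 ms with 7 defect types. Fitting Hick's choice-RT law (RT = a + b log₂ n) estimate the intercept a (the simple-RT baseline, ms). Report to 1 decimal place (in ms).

375.3 ms

Slope: b = (624 − 581) / (log₂ 7 − log₂ 5) = 43/0.4854 = 88.582 ms/bit.
a = RT₁ − b·log₂ n₁ = 581 − 88.582 × 2.3219 = 375.319 ms.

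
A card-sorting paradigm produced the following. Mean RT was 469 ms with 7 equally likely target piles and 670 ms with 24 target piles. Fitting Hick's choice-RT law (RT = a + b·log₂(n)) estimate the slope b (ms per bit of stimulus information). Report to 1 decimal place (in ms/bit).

113.1 ms/bit

b = (RT₂ − RT₁)/(log₂ n₂ − log₂ n₁) = (670 − 469)/(4.5850 − 2.8074) = 113.073 ms/bit.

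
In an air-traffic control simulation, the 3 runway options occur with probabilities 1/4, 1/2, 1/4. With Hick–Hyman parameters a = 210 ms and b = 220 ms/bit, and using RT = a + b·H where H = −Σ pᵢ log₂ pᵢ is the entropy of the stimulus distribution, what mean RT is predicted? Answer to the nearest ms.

540 ms

H = −Σ pᵢ log₂ pᵢ = 0.25·2 + 0.5·1 + 0.25·2 = 1.500 bits.
RT = 210 + 220 × 1.500 = 540.00 ms.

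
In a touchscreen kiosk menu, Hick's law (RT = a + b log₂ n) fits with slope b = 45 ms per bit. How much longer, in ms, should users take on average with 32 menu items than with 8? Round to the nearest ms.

90 ms

ΔRT = (a + b log₂ n₂) − (a + b log₂ n₁) = b·(log₂ n₂ − log₂ n₁).
log₂(32) − log₂(8) = log₂(32/8) = log₂(4) = 2.
ΔRT = 45 × 2.0000 = 90.000 ms.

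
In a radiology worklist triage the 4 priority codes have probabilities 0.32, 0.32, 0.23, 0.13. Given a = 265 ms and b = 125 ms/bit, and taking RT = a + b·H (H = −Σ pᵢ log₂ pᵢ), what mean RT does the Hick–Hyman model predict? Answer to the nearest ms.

Entropy contributions −pᵢ log₂ pᵢ: 0.5260, 0.5260, 0.4877, 0.3826; sum H = 1.9224 bits.
RT = a + bH = 265 + 125·1.9224 = 505.30 ms.

505 ms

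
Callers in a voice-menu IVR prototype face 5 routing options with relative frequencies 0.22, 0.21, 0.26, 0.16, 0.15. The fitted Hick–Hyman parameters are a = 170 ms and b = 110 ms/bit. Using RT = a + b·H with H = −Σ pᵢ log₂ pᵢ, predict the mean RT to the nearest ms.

H = 0.22·log₂(1/0.22) + 0.21·log₂(1/0.21) + 0.26·log₂(1/0.26) + 0.16·log₂(1/0.16) + 0.15·log₂(1/0.15) = 2.2922 bits.
RT = 170 + 110 × 2.2922 = 422.15 ms.

422 ms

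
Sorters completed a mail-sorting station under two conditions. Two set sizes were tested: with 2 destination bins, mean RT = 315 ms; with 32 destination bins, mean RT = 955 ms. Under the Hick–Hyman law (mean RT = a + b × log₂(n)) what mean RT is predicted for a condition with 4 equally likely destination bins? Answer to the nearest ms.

475 ms

Fit slope and intercept:
  b = (955 − 315) / (log₂ 32 − log₂ 2) = 640 / (5 − 1) = 160 ms/bit
  a = 315 − 160 × 1 = 155 ms
Then RT(4) = 155 + 160 × log₂ 4 = 155 + 160 × 2 ≈ 475.000 ms.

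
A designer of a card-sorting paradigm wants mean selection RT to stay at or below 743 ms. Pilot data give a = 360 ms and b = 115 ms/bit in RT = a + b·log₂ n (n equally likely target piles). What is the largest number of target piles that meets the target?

10

Set 360 + 115·log₂ n ≤ 743 → log₂ n ≤ (743 − 360)/115 = 3.3304.
So n ≤ 2^3.3304 = 10.059; the largest integer n is 10.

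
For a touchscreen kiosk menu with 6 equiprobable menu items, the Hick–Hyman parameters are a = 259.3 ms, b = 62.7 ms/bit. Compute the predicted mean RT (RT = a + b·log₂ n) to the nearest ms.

421 ms

log₂(6) = 2.5850 bits, so RT = 259.3 + 62.7 × 2.5850 ≈ 421.377 ms.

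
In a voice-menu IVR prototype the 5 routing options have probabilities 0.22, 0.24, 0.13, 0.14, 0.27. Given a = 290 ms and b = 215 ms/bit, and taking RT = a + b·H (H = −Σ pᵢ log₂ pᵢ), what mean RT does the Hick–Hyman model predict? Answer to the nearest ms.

H = 0.22·log₂(1/0.22) + 0.24·log₂(1/0.24) + 0.13·log₂(1/0.13) + 0.14·log₂(1/0.14) + 0.27·log₂(1/0.27) = 2.2645 bits.
RT = 290 + 215 × 2.2645 = 776.86 ms.

777 ms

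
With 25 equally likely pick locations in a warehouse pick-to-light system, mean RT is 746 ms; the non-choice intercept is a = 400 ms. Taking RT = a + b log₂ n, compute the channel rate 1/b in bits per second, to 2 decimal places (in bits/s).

Choice component = 746 − 400 = 346 ms over log₂(25) = 4.6439 bits.
b = 346 / 4.6439 = 74.507 ms/bit, so 1/b = 13.422 bits/s.

13.42 bits/s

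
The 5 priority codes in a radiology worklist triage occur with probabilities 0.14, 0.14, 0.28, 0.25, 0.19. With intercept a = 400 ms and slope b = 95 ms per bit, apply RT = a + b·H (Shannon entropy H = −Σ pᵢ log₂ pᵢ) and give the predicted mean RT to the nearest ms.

H = 0.14·log₂(1/0.14) + 0.14·log₂(1/0.14) + 0.28·log₂(1/0.28) + 0.25·log₂(1/0.25) + 0.19·log₂(1/0.19) = 2.2637 bits.
RT = 400 + 95 × 2.2637 = 615.05 ms.

615 ms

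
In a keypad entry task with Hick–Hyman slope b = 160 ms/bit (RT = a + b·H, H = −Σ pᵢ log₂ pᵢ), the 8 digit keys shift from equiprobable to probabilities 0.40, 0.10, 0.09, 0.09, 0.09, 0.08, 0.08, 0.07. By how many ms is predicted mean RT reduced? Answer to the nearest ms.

56 ms

The RT saving is b·ΔH. Equiprobable H₀ = log₂(8) = 3.0000 bits; with the given probabilities H = 2.6505 bits.
b·(H₀ − H) = 160 × (3.0000 − 2.6505) = 55.92 ms.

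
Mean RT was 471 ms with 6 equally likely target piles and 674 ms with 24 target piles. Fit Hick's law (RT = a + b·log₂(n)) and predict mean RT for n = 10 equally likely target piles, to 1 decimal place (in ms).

545.8 ms

Solve the two-equation system in a and b:
  b = (674 − 471) / (log₂ 24 − log₂ 6) = 203 / (4.5850 − 2.5850) = 101.500 ms/bit
  a = 471 − 101.500 × 2.5850 = 208.626 ms
Then RT(10) = 208.626 + 101.500 × log₂ 10 = 208.626 + 101.500 × 3.3219 ≈ 545.802 ms.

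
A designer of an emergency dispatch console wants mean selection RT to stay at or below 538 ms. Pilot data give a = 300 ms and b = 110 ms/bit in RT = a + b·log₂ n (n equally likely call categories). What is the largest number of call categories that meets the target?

4

Information budget: (538 − 300)/110 = 2.1636 bits, so n ≤ 2^2.1636 = 4.480 → at most 4.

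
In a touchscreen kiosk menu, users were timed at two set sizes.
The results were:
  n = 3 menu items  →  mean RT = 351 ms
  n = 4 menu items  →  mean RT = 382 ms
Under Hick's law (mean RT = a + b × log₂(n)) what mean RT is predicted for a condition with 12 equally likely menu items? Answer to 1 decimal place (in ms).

With log₂ n on the abscissa the relation is linear; from the two conditions:
  b = (382 − 351) / (log₂ 4 − log₂ 3) = 31 / (2 − 1.5850) = 74.692 ms/bit
  a = 351 − 74.692 × 1.5850 = 232.616 ms
Then RT(12) = 232.616 + 74.692 × log₂ 12 = 232.616 + 74.692 × 3.5850 ≈ 500.384 ms.

500.4 ms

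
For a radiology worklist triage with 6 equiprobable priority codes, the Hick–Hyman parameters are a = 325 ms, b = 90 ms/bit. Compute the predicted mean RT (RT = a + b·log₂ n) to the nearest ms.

558 ms

log₂(6) = 2.5850 bits, so RT = 325 + 90 × 2.5850 ≈ 557.647 ms.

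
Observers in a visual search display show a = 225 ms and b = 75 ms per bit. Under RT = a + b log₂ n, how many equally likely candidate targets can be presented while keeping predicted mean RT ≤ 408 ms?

75·log₂ n ≤ 408 − 225 = 183, giving log₂ n ≤ 2.4400 and n ≤ 5.426. The largest whole number is 5.

5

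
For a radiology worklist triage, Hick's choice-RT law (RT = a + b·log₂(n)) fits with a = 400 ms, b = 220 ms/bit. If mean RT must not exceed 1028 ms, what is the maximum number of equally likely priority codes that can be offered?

Set 400 + 220·log₂ n ≤ 1028 → log₂ n ≤ (1028 − 400)/220 = 2.8545.
So n ≤ 2^2.8545 = 7.233; the largest integer n is 7.

7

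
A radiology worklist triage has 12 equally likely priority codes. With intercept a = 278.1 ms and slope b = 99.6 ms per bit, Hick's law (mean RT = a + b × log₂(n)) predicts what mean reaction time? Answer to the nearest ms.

log₂(12) = 3.5850 bits, so RT = 278.1 + 99.6 × 3.5850 ≈ 635.162 ms.

635 ms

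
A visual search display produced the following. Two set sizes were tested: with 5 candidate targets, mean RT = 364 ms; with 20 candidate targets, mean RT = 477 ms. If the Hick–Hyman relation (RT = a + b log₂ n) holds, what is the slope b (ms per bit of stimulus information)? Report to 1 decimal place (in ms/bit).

b = (RT₂ − RT₁)/(log₂ n₂ − log₂ n₁) = (477 − 364)/(4.3219 − 2.3219) = 56.500 ms/bit.

56.5 ms/bit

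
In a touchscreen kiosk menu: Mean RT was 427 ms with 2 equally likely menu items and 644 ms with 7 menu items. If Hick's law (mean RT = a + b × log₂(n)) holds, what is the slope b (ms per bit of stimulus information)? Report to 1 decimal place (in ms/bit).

120.1 ms/bit

b = (RT₂ − RT₁)/(log₂ n₂ − log₂ n₁) = (644 − 427)/(2.8074 − 1) = 120.065 ms/bit.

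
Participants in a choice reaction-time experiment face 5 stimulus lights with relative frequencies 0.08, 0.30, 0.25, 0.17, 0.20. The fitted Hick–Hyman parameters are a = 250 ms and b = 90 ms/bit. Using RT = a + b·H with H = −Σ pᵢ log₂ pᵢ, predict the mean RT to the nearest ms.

449 ms

Entropy contributions −pᵢ log₂ pᵢ: 0.2915, 0.5211, 0.5000, 0.4346, 0.4644; sum H = 2.2116 bits.
RT = a + bH = 250 + 90·2.2116 = 449.04 ms.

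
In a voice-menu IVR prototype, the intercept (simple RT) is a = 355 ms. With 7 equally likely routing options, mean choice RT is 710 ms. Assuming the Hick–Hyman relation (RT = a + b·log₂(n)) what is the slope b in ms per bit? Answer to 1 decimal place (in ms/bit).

log₂(7) = 2.8074 bits.
b = (RT − a)/log₂ n = (710 − 355) / 2.8074 = 126.454 ms/bit.

126.5 ms/bit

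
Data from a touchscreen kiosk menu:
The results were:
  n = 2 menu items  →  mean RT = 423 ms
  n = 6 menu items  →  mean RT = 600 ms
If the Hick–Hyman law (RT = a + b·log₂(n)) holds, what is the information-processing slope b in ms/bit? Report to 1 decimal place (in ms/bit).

111.7 ms/bit

Slope: b = (600 − 423) / (log₂ 6 − log₂ 2) = 177/1.5850 = 111.675 ms/bit.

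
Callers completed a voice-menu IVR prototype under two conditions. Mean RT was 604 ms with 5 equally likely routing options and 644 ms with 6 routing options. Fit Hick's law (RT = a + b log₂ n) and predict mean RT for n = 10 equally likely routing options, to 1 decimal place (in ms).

RT is linear in log₂ n, so two points fix the line:
  b = (644 − 604) / (log₂ 6 − log₂ 5) = 40 / (2.5850 − 2.3219) = 152.071 ms/bit
  a = 604 − 152.071 × 2.3219 = 250.901 ms
Then RT(10) = 250.901 + 152.071 × log₂ 10 = 250.901 + 152.071 × 3.3219 ≈ 756.071 ms.

756.1 ms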